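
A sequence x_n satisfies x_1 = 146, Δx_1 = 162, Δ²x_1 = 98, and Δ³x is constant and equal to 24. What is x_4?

Build the table forward from the leading diagonal:
Third differences: 24, 24, 24, 24
Second differences: 98, 122, 146, 170
First differences: 162, 260, 382, 528
x: 146, 308, 568, 950

950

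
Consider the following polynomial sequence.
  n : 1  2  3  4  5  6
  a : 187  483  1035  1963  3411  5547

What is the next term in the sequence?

8563

Δ: 296 , 552 , 928 , 1448 , 2136
Δ²: 256 , 376 , 520 , 688
Δ³: 120 , 144 , 168
Δ⁴: 24 , 24
Constant fourth difference = 24, so extend:
168 + 24 = 192;  688 + 192 = 880;  2136 + 880 = 3016;  5547 + 3016 = 8563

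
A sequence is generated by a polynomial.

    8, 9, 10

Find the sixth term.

D1: 1, 1
Constant first difference = 1, so extend:
10 + 1 = 11
11 + 1 = 12
12 + 1 = 13

13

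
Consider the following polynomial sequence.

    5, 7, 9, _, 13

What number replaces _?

11

Using the first 3 terms:
D1: 2, 2
Constant first difference = 2.
Extend forward: 9 + 2 = 11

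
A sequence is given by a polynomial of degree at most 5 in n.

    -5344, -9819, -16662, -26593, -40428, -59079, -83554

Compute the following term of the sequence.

-4475  -6843  -9931  -13835  -18651  -24475
-2368  -3088  -3904  -4816  -5824
-720  -816  -912  -1008
-96  -96  -96
Constant fourth difference = -96, so extend:
-1008 − 96 = -1104;  -5824 − 1104 = -6928;  -24475 − 6928 = -31403;  -83554 − 31403 = -114957

-114957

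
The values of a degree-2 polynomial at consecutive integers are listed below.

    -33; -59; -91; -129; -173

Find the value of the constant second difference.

-6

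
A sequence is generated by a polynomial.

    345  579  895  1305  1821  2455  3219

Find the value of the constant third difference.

12

First differences: 234, 316, 410, 516, 634, 764
Second differences: 82, 94, 106, 118, 130
Third differences: 12, 12, 12, 12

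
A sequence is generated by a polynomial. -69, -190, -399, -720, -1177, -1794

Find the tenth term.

-121  -209  -321  -457  -617
-88  -112  -136  -160
-24  -24  -24
The third differences are constant (-24).
-160 − 24 = -184;  -617 − 184 = -801;  -1794 − 801 = -2595
-184 − 24 = -208;  -801 − 208 = -1009;  -2595 − 1009 = -3604
-208 − 24 = -232;  -1009 − 232 = -1241;  -3604 − 1241 = -4845
-232 − 24 = -256;  -1241 − 256 = -1497;  -4845 − 1497 = -6342

-6342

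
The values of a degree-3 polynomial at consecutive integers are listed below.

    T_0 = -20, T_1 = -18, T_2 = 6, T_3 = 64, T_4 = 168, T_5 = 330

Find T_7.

876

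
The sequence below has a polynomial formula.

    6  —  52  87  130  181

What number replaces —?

Using the last 4 terms:
First differences: 35  43  51
Second differences: 8  8
Constant second difference = 8.
Extend backward: 35 − 8 = 27;  52 − 27 = 25

25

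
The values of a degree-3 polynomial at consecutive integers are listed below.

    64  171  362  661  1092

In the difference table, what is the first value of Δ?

107

First differences: 107, 191, 299, 431
Second differences: 84, 108, 132
Third differences: 24, 24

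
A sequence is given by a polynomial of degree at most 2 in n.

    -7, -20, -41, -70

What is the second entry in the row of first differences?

Δ: -13, -21, -29
Δ²: -8, -8

-21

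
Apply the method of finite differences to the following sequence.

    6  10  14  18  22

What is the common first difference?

D1: 4, 4, 4, 4

4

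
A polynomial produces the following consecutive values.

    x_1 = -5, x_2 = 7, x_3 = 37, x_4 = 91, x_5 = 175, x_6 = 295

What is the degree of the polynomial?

3

First differences: 12, 30, 54, 84, 120
Second differences: 18, 24, 30, 36
Third differences: 6, 6, 6
The third differences are constant, so the polynomial has degree 3.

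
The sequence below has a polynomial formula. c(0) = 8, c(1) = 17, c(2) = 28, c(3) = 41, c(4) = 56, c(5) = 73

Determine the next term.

9, 11, 13, 15, 17
2, 2, 2, 2
Second differences constant at 2.
17 + 2 = 19;  73 + 19 = 92

92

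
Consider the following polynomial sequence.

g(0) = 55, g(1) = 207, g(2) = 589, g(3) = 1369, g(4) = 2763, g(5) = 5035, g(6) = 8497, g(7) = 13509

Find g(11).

57937

First differences: 152 , 382 , 780 , 1394 , 2272 , 3462 , 5012
Second differences: 230 , 398 , 614 , 878 , 1190 , 1550
Third differences: 168 , 216 , 264 , 312 , 360
Fourth differences: 48 , 48 , 48 , 48
Constant fourth difference = 48, so extend:
360 + 48 = 408;  1550 + 408 = 1958;  5012 + 1958 = 6970;  13509 + 6970 = 20479
408 + 48 = 456;  1958 + 456 = 2414;  6970 + 2414 = 9384;  20479 + 9384 = 29863
456 + 48 = 504;  2414 + 504 = 2918;  9384 + 2918 = 12302;  29863 + 12302 = 42165
504 + 48 = 552;  2918 + 552 = 3470;  12302 + 3470 = 15772;  42165 + 15772 = 57937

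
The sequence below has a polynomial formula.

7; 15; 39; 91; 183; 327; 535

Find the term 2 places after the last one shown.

1191

Δ: 8, 24, 52, 92, 144, 208
Δ²: 16, 28, 40, 52, 64
Δ³: 12, 12, 12, 12
Third differences constant at 12.
64 + 12 = 76;  208 + 76 = 284;  535 + 284 = 819
76 + 12 = 88;  284 + 88 = 372;  819 + 372 = 1191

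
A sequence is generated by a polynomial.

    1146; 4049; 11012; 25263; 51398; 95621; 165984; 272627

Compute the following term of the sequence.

428018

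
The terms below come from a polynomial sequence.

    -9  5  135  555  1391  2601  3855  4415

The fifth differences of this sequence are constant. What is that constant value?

-120

D1: 14, 130, 420, 836, 1210, 1254, 560
D2: 116, 290, 416, 374, 44, -694
D3: 174, 126, -42, -330, -738
D4: -48, -168, -288, -408
D5: -120, -120, -120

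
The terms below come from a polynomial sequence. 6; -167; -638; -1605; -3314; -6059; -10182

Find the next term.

-16073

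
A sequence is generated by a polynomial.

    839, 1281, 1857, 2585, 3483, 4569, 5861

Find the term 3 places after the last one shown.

11153

D1: 442, 576, 728, 898, 1086, 1292
D2: 134, 152, 170, 188, 206
D3: 18, 18, 18, 18
Constant third difference = 18, so extend:
206 + 18 = 224;  1292 + 224 = 1516;  5861 + 1516 = 7377
224 + 18 = 242;  1516 + 242 = 1758;  7377 + 1758 = 9135
242 + 18 = 260;  1758 + 260 = 2018;  9135 + 2018 = 11153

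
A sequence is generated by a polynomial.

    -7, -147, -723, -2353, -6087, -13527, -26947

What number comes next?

Δ: -140  -576  -1630  -3734  -7440  -13420
Δ²: -436  -1054  -2104  -3706  -5980
Δ³: -618  -1050  -1602  -2274
Δ⁴: -432  -552  -672
Δ⁵: -120  -120
The fifth differences are constant (-120).
-672 − 120 = -792;  -2274 − 792 = -3066;  -5980 − 3066 = -9046;  -13420 − 9046 = -22466;  -26947 − 22466 = -49413

-49413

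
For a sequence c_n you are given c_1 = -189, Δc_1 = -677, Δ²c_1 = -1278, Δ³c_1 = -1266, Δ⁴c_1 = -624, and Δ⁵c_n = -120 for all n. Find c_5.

-16253

Build the table forward from the leading diagonal:
Δ⁵: -120, -120, -120, -120, -120
Δ⁴: -624, -744, -864, -984, -1104
Δ³: -1266, -1890, -2634, -3498, -4482
Δ²: -1278, -2544, -4434, -7068, -10566
Δ: -677, -1955, -4499, -8933, -16001
c: -189, -866, -2821, -7320, -16253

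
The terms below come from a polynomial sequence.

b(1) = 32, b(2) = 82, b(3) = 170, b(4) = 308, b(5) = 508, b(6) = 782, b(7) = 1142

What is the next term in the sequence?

1600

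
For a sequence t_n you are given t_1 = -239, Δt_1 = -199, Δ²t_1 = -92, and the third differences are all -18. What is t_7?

-3173

Build the table forward from the leading diagonal:
D3: -18  -18  -18  -18  -18  -18  -18
D2: -92  -110  -128  -146  -164  -182  -200
D1: -199  -291  -401  -529  -675  -839  -1021
t: -239  -438  -729  -1130  -1659  -2334  -3173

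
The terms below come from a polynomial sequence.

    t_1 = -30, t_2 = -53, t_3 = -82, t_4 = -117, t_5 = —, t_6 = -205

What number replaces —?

-158

Using the first 4 terms:
-23  -29  -35
-6  -6
Constant second difference = -6.
Extend forward: -35 − 6 = -41;  -117 − 41 = -158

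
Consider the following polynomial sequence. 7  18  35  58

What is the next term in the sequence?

87

D1: 11 , 17 , 23
D2: 6 , 6
Second differences constant at 6.
23 + 6 = 29;  58 + 29 = 87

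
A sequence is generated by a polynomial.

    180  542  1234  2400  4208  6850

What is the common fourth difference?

First differences: 362, 692, 1166, 1808, 2642
Second differences: 330, 474, 642, 834
Third differences: 144, 168, 192
Fourth differences: 24, 24

24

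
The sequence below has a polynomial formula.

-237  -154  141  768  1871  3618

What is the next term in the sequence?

6201

D1: 83  295  627  1103  1747
D2: 212  332  476  644
D3: 120  144  168
D4: 24  24
Fourth differences constant at 24.
168 + 24 = 192;  644 + 192 = 836;  1747 + 836 = 2583;  3618 + 2583 = 6201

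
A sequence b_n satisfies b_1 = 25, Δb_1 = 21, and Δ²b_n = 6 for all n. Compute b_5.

145

Build the table forward from the leading diagonal:
Δ²: 6, 6, 6, 6, 6
Δ: 21, 27, 33, 39, 45
b: 25, 46, 73, 106, 145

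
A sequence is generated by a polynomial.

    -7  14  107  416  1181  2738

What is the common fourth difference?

96

Δ: 21, 93, 309, 765, 1557
Δ²: 72, 216, 456, 792
Δ³: 144, 240, 336
Δ⁴: 96, 96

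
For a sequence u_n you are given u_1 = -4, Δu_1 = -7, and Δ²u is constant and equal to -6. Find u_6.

Build the table forward from the leading diagonal:
D2: -6, -6, -6, -6, -6, -6
D1: -7, -13, -19, -25, -31, -37
u: -4, -11, -24, -43, -68, -99

-99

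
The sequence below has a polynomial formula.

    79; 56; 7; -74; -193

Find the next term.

-356

First differences: -23, -49, -81, -119
Second differences: -26, -32, -38
Third differences: -6, -6
The third differences are constant (-6).
-38 − 6 = -44;  -119 − 44 = -163;  -193 − 163 = -356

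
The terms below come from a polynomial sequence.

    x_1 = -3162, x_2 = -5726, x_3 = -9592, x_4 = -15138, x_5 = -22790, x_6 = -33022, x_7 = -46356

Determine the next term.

-63362

First differences: -2564, -3866, -5546, -7652, -10232, -13334
Second differences: -1302, -1680, -2106, -2580, -3102
Third differences: -378, -426, -474, -522
Fourth differences: -48, -48, -48
Fourth differences constant at -48.
-522 − 48 = -570;  -3102 − 570 = -3672;  -13334 − 3672 = -17006;  -46356 − 17006 = -63362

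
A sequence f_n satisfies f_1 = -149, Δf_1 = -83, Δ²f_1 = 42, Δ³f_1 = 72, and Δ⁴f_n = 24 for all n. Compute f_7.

1783

Build the table forward from the leading diagonal:
Fourth differences: 24  24  24  24  24  24  24
Third differences: 72  96  120  144  168  192  216
Second differences: 42  114  210  330  474  642  834
First differences: -83  -41  73  283  613  1087  1729
f: -149  -232  -273  -200  83  696  1783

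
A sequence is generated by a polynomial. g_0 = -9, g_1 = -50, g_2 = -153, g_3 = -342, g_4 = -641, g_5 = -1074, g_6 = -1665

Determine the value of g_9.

-4626

Δ: -41 , -103 , -189 , -299 , -433 , -591
Δ²: -62 , -86 , -110 , -134 , -158
Δ³: -24 , -24 , -24 , -24
Constant third difference = -24, so extend:
-158 − 24 = -182;  -591 − 182 = -773;  -1665 − 773 = -2438
-182 − 24 = -206;  -773 − 206 = -979;  -2438 − 979 = -3417
-206 − 24 = -230;  -979 − 230 = -1209;  -3417 − 1209 = -4626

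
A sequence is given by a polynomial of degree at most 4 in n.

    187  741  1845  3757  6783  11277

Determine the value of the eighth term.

26325

D1: 554 , 1104 , 1912 , 3026 , 4494
D2: 550 , 808 , 1114 , 1468
D3: 258 , 306 , 354
D4: 48 , 48
Constant fourth difference = 48, so extend:
354 + 48 = 402;  1468 + 402 = 1870;  4494 + 1870 = 6364;  11277 + 6364 = 17641
402 + 48 = 450;  1870 + 450 = 2320;  6364 + 2320 = 8684;  17641 + 8684 = 26325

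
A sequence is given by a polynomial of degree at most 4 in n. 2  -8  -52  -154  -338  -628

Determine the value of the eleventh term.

-4508

Δ: -10, -44, -102, -184, -290
Δ²: -34, -58, -82, -106
Δ³: -24, -24, -24
Third differences constant at -24.
-106 − 24 = -130;  -290 − 130 = -420;  -628 − 420 = -1048
-130 − 24 = -154;  -420 − 154 = -574;  -1048 − 574 = -1622
-154 − 24 = -178;  -574 − 178 = -752;  -1622 − 752 = -2374
-178 − 24 = -202;  -752 − 202 = -954;  -2374 − 954 = -3328
-202 − 24 = -226;  -954 − 226 = -1180;  -3328 − 1180 = -4508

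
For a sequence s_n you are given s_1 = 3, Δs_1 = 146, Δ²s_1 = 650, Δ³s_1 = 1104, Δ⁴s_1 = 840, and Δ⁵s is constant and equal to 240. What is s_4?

3495

Build the table forward from the leading diagonal:
Δ⁵: 240  240  240  240
Δ⁴: 840  1080  1320  1560
Δ³: 1104  1944  3024  4344
Δ²: 650  1754  3698  6722
Δ: 146  796  2550  6248
s: 3  149  945  3495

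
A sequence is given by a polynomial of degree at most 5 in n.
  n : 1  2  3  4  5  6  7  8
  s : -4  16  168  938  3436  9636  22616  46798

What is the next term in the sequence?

First differences: 20, 152, 770, 2498, 6200, 12980, 24182
Second differences: 132, 618, 1728, 3702, 6780, 11202
Third differences: 486, 1110, 1974, 3078, 4422
Fourth differences: 624, 864, 1104, 1344
Fifth differences: 240, 240, 240
The fifth differences are constant (240).
1344 + 240 = 1584;  4422 + 1584 = 6006;  11202 + 6006 = 17208;  24182 + 17208 = 41390;  46798 + 41390 = 88188

88188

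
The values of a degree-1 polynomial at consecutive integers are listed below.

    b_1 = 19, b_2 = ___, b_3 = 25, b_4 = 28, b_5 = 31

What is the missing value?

Using the last 3 terms:
3, 3
Constant first difference = 3.
Extend backward: 25 − 3 = 22

22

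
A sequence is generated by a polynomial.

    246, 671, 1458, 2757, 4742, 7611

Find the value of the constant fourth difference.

Δ: 425, 787, 1299, 1985, 2869
Δ²: 362, 512, 686, 884
Δ³: 150, 174, 198
Δ⁴: 24, 24

24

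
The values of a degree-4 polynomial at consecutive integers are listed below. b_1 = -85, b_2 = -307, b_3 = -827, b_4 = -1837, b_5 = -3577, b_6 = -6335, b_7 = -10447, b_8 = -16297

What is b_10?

Δ: -222  -520  -1010  -1740  -2758  -4112  -5850
Δ²: -298  -490  -730  -1018  -1354  -1738
Δ³: -192  -240  -288  -336  -384
Δ⁴: -48  -48  -48  -48
Fourth differences constant at -48.
-384 − 48 = -432;  -1738 − 432 = -2170;  -5850 − 2170 = -8020;  -16297 − 8020 = -24317
-432 − 48 = -480;  -2170 − 480 = -2650;  -8020 − 2650 = -10670;  -24317 − 10670 = -34987

-34987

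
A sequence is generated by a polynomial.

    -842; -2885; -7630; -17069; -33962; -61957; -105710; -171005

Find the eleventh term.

-573422

Δ: -2043, -4745, -9439, -16893, -27995, -43753, -65295
Δ²: -2702, -4694, -7454, -11102, -15758, -21542
Δ³: -1992, -2760, -3648, -4656, -5784
Δ⁴: -768, -888, -1008, -1128
Δ⁵: -120, -120, -120
The fifth differences are constant (-120).
-1128 − 120 = -1248;  -5784 − 1248 = -7032;  -21542 − 7032 = -28574;  -65295 − 28574 = -93869;  -171005 − 93869 = -264874
-1248 − 120 = -1368;  -7032 − 1368 = -8400;  -28574 − 8400 = -36974;  -93869 − 36974 = -130843;  -264874 − 130843 = -395717
-1368 − 120 = -1488;  -8400 − 1488 = -9888;  -36974 − 9888 = -46862;  -130843 − 46862 = -177705;  -395717 − 177705 = -573422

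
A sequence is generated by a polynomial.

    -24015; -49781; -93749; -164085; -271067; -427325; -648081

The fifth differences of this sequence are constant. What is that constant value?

First differences: -25766, -43968, -70336, -106982, -156258, -220756
Second differences: -18202, -26368, -36646, -49276, -64498
Third differences: -8166, -10278, -12630, -15222
Fourth differences: -2112, -2352, -2592
Fifth differences: -240, -240

-240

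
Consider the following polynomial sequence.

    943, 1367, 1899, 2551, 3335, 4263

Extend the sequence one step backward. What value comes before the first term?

Δ: 424, 532, 652, 784, 928
Δ²: 108, 120, 132, 144
Δ³: 12, 12, 12
The third differences are constant at 12.
Work back: 108 − 12 = 96;  424 − 96 = 328;  943 − 328 = 615

615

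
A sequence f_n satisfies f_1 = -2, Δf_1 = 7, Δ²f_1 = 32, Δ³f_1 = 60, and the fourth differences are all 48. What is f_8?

4499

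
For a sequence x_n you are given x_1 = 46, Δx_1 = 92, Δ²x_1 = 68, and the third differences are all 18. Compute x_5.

Build the table forward from the leading diagonal:
Δ³: 18  18  18  18  18
Δ²: 68  86  104  122  140
Δ: 92  160  246  350  472
x: 46  138  298  544  894

894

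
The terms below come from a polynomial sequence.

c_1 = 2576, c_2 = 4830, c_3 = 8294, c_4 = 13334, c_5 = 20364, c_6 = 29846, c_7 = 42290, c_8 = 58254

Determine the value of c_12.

170150

Δ: 2254 , 3464 , 5040 , 7030 , 9482 , 12444 , 15964
Δ²: 1210 , 1576 , 1990 , 2452 , 2962 , 3520
Δ³: 366 , 414 , 462 , 510 , 558
Δ⁴: 48 , 48 , 48 , 48
Fourth differences constant at 48.
558 + 48 = 606;  3520 + 606 = 4126;  15964 + 4126 = 20090;  58254 + 20090 = 78344
606 + 48 = 654;  4126 + 654 = 4780;  20090 + 4780 = 24870;  78344 + 24870 = 103214
654 + 48 = 702;  4780 + 702 = 5482;  24870 + 5482 = 30352;  103214 + 30352 = 133566
702 + 48 = 750;  5482 + 750 = 6232;  30352 + 6232 = 36584;  133566 + 36584 = 170150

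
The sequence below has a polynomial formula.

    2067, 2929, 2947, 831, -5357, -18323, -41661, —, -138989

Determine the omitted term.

Using the first 7 terms:
D1: 862, 18, -2116, -6188, -12966, -23338
D2: -844, -2134, -4072, -6778, -10372
D3: -1290, -1938, -2706, -3594
D4: -648, -768, -888
D5: -120, -120
Constant fifth difference = -120.
Extend forward: -888 − 120 = -1008;  -3594 − 1008 = -4602;  -10372 − 4602 = -14974;  -23338 − 14974 = -38312;  -41661 − 38312 = -79973

-79973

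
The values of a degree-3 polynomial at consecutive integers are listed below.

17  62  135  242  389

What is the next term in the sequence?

582

D1: 45, 73, 107, 147
D2: 28, 34, 40
D3: 6, 6
Constant third difference = 6, so extend:
40 + 6 = 46;  147 + 46 = 193;  389 + 193 = 582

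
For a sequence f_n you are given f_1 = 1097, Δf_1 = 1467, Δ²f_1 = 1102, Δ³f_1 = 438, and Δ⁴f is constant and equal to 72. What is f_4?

9242

Build the table forward from the leading diagonal:
Fourth differences: 72  72  72  72
Third differences: 438  510  582  654
Second differences: 1102  1540  2050  2632
First differences: 1467  2569  4109  6159
f: 1097  2564  5133  9242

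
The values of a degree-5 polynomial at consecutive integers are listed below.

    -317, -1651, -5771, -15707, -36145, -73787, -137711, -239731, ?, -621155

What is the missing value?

-394757

Using the first 8 terms:
D1: -1334, -4120, -9936, -20438, -37642, -63924, -102020
D2: -2786, -5816, -10502, -17204, -26282, -38096
D3: -3030, -4686, -6702, -9078, -11814
D4: -1656, -2016, -2376, -2736
D5: -360, -360, -360
Constant fifth difference = -360.
Extend forward: -2736 − 360 = -3096;  -11814 − 3096 = -14910;  -38096 − 14910 = -53006;  -102020 − 53006 = -155026;  -239731 − 155026 = -394757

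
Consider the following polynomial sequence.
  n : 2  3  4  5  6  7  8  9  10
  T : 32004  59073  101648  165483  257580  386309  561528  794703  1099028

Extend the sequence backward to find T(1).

First differences: 27069  42575  63835  92097  128729  175219  233175  304325
Second differences: 15506  21260  28262  36632  46490  57956  71150
Third differences: 5754  7002  8370  9858  11466  13194
Fourth differences: 1248  1368  1488  1608  1728
Fifth differences: 120  120  120  120
The fifth differences are constant at 120.
Work back: 1248 − 120 = 1128;  5754 − 1128 = 4626;  15506 − 4626 = 10880;  27069 − 10880 = 16189;  32004 − 16189 = 15815

15815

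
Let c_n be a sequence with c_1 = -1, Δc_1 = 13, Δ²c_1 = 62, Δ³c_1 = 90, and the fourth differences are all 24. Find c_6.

Build the table forward from the leading diagonal:
D4: 24  24  24  24  24  24
D3: 90  114  138  162  186  210
D2: 62  152  266  404  566  752
D1: 13  75  227  493  897  1463
c: -1  12  87  314  807  1704

1704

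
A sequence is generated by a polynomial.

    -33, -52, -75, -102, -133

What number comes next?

D1: -19  -23  -27  -31
D2: -4  -4  -4
Constant second difference = -4, so extend:
-31 − 4 = -35;  -133 − 35 = -168

-168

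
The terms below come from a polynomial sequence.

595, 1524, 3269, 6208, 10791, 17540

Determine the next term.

929, 1745, 2939, 4583, 6749
816, 1194, 1644, 2166
378, 450, 522
72, 72
Constant fourth difference = 72, so extend:
522 + 72 = 594;  2166 + 594 = 2760;  6749 + 2760 = 9509;  17540 + 9509 = 27049

27049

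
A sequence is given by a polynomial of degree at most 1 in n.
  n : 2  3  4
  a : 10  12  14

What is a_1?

D1: 2, 2
The first differences are constant at 2.
Work back: 10 − 2 = 8

8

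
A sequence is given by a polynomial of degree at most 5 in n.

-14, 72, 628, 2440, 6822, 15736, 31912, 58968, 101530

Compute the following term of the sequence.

165352

Δ: 86, 556, 1812, 4382, 8914, 16176, 27056, 42562
Δ²: 470, 1256, 2570, 4532, 7262, 10880, 15506
Δ³: 786, 1314, 1962, 2730, 3618, 4626
Δ⁴: 528, 648, 768, 888, 1008
Δ⁵: 120, 120, 120, 120
The fifth differences are constant (120).
1008 + 120 = 1128;  4626 + 1128 = 5754;  15506 + 5754 = 21260;  42562 + 21260 = 63822;  101530 + 63822 = 165352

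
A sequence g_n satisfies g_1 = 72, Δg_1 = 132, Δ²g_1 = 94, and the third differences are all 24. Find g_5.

Build the table forward from the leading diagonal:
D3: 24  24  24  24  24
D2: 94  118  142  166  190
D1: 132  226  344  486  652
g: 72  204  430  774  1260

1260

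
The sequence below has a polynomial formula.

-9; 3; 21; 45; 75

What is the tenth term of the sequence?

315

12 , 18 , 24 , 30
6 , 6 , 6
Second differences constant at 6.
30 + 6 = 36;  75 + 36 = 111
36 + 6 = 42;  111 + 42 = 153
42 + 6 = 48;  153 + 48 = 201
48 + 6 = 54;  201 + 54 = 255
54 + 6 = 60;  255 + 60 = 315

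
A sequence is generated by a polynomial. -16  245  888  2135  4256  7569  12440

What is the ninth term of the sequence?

First differences: 261 , 643 , 1247 , 2121 , 3313 , 4871
Second differences: 382 , 604 , 874 , 1192 , 1558
Third differences: 222 , 270 , 318 , 366
Fourth differences: 48 , 48 , 48
Constant fourth difference = 48, so extend:
366 + 48 = 414;  1558 + 414 = 1972;  4871 + 1972 = 6843;  12440 + 6843 = 19283
414 + 48 = 462;  1972 + 462 = 2434;  6843 + 2434 = 9277;  19283 + 9277 = 28560

28560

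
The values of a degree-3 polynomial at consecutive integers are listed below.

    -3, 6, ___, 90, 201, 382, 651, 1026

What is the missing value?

31

Using the last 5 terms:
D1: 111  181  269  375
D2: 70  88  106
D3: 18  18
Constant third difference = 18.
Extend backward: 70 − 18 = 52;  111 − 52 = 59;  90 − 59 = 31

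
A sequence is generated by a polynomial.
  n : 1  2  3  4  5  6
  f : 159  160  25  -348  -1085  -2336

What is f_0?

First differences: 1, -135, -373, -737, -1251
Second differences: -136, -238, -364, -514
Third differences: -102, -126, -150
Fourth differences: -24, -24
The fourth differences are constant at -24.
Work back: -102 + 24 = -78;  -136 + 78 = -58;  1 + 58 = 59;  159 − 59 = 100

100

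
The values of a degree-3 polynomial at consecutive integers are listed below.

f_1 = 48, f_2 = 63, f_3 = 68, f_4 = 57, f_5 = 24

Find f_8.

-267

D1: 15 , 5 , -11 , -33
D2: -10 , -16 , -22
D3: -6 , -6
Constant third difference = -6, so extend:
-22 − 6 = -28;  -33 − 28 = -61;  24 − 61 = -37
-28 − 6 = -34;  -61 − 34 = -95;  -37 − 95 = -132
-34 − 6 = -40;  -95 − 40 = -135;  -132 − 135 = -267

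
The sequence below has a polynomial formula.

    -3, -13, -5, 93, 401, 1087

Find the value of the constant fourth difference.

48

First differences: -10, 8, 98, 308, 686
Second differences: 18, 90, 210, 378
Third differences: 72, 120, 168
Fourth differences: 48, 48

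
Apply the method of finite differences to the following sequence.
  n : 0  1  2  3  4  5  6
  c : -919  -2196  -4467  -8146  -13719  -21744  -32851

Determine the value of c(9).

-92044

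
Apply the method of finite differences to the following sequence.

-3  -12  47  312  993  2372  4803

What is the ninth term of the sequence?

14597

First differences: -9, 59, 265, 681, 1379, 2431
Second differences: 68, 206, 416, 698, 1052
Third differences: 138, 210, 282, 354
Fourth differences: 72, 72, 72
The fourth differences are constant (72).
354 + 72 = 426;  1052 + 426 = 1478;  2431 + 1478 = 3909;  4803 + 3909 = 8712
426 + 72 = 498;  1478 + 498 = 1976;  3909 + 1976 = 5885;  8712 + 5885 = 14597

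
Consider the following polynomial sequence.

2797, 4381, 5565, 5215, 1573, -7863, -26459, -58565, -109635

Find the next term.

First differences: 1584, 1184, -350, -3642, -9436, -18596, -32106, -51070
Second differences: -400, -1534, -3292, -5794, -9160, -13510, -18964
Third differences: -1134, -1758, -2502, -3366, -4350, -5454
Fourth differences: -624, -744, -864, -984, -1104
Fifth differences: -120, -120, -120, -120
The fifth differences are constant (-120).
-1104 − 120 = -1224;  -5454 − 1224 = -6678;  -18964 − 6678 = -25642;  -51070 − 25642 = -76712;  -109635 − 76712 = -186347

-186347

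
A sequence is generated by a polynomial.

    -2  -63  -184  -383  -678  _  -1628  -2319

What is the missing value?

Using the first 5 terms:
First differences: -61, -121, -199, -295
Second differences: -60, -78, -96
Third differences: -18, -18
Constant third difference = -18.
Extend forward: -96 − 18 = -114;  -295 − 114 = -409;  -678 − 409 = -1087

-1087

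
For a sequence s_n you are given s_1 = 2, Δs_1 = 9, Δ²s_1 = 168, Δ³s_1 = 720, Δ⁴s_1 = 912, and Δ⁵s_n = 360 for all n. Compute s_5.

4838

Build the table forward from the leading diagonal:
D5: 360, 360, 360, 360, 360
D4: 912, 1272, 1632, 1992, 2352
D3: 720, 1632, 2904, 4536, 6528
D2: 168, 888, 2520, 5424, 9960
D1: 9, 177, 1065, 3585, 9009
s: 2, 11, 188, 1253, 4838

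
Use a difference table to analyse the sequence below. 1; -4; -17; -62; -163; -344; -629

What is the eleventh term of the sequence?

-3289

-5 , -13 , -45 , -101 , -181 , -285
-8 , -32 , -56 , -80 , -104
-24 , -24 , -24 , -24
Constant third difference = -24, so extend:
-104 − 24 = -128;  -285 − 128 = -413;  -629 − 413 = -1042
-128 − 24 = -152;  -413 − 152 = -565;  -1042 − 565 = -1607
-152 − 24 = -176;  -565 − 176 = -741;  -1607 − 741 = -2348
-176 − 24 = -200;  -741 − 200 = -941;  -2348 − 941 = -3289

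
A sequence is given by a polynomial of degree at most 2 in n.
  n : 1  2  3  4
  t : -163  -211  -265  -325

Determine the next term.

-391

-48 , -54 , -60
-6 , -6
Second differences constant at -6.
-60 − 6 = -66;  -325 − 66 = -391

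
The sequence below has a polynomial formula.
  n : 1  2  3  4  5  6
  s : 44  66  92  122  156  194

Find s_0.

26

D1: 22, 26, 30, 34, 38
D2: 4, 4, 4, 4
The second differences are constant at 4.
Work back: 22 − 4 = 18;  44 − 18 = 26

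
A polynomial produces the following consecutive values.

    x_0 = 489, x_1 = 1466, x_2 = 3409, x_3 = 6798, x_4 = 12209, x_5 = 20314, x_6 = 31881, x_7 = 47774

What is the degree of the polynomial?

4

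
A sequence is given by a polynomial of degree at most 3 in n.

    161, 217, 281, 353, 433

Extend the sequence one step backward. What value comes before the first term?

Δ: 56  64  72  80
Δ²: 8  8  8
The second differences are constant at 8.
Work back: 56 − 8 = 48;  161 − 48 = 113

113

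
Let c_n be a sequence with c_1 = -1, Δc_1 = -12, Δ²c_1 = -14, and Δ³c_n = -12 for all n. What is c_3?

-39

Build the table forward from the leading diagonal:
D3: -12  -12  -12
D2: -14  -26  -38
D1: -12  -26  -52
c: -1  -13  -39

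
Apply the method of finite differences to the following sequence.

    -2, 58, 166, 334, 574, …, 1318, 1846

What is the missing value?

Using the first 5 terms:
Δ: 60, 108, 168, 240
Δ²: 48, 60, 72
Δ³: 12, 12
Constant third difference = 12.
Extend forward: 72 + 12 = 84;  240 + 84 = 324;  574 + 324 = 898

898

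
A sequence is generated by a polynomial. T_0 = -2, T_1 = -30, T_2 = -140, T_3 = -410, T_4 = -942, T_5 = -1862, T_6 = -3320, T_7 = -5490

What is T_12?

Δ: -28 , -110 , -270 , -532 , -920 , -1458 , -2170
Δ²: -82 , -160 , -262 , -388 , -538 , -712
Δ³: -78 , -102 , -126 , -150 , -174
Δ⁴: -24 , -24 , -24 , -24
Fourth differences constant at -24.
-174 − 24 = -198;  -712 − 198 = -910;  -2170 − 910 = -3080;  -5490 − 3080 = -8570
-198 − 24 = -222;  -910 − 222 = -1132;  -3080 − 1132 = -4212;  -8570 − 4212 = -12782
-222 − 24 = -246;  -1132 − 246 = -1378;  -4212 − 1378 = -5590;  -12782 − 5590 = -18372
-246 − 24 = -270;  -1378 − 270 = -1648;  -5590 − 1648 = -7238;  -18372 − 7238 = -25610
-270 − 24 = -294;  -1648 − 294 = -1942;  -7238 − 1942 = -9180;  -25610 − 9180 = -34790

-34790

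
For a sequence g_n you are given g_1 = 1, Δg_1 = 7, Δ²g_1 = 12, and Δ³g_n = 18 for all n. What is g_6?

Build the table forward from the leading diagonal:
Δ³: 18, 18, 18, 18, 18, 18
Δ²: 12, 30, 48, 66, 84, 102
Δ: 7, 19, 49, 97, 163, 247
g: 1, 8, 27, 76, 173, 336

336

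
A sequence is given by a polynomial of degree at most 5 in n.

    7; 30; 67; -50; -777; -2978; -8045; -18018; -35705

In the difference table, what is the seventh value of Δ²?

First differences: 23, 37, -117, -727, -2201, -5067, -9973, -17687
Second differences: 14, -154, -610, -1474, -2866, -4906, -7714
Third differences: -168, -456, -864, -1392, -2040, -2808
Fourth differences: -288, -408, -528, -648, -768
Fifth differences: -120, -120, -120, -120

-7714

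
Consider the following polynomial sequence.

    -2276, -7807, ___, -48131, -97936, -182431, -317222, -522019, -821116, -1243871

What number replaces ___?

-21034

Using the last 7 terms:
Δ: -49805, -84495, -134791, -204797, -299097, -422755
Δ²: -34690, -50296, -70006, -94300, -123658
Δ³: -15606, -19710, -24294, -29358
Δ⁴: -4104, -4584, -5064
Δ⁵: -480, -480
Constant fifth difference = -480.
Extend backward: -4104 + 480 = -3624;  -15606 + 3624 = -11982;  -34690 + 11982 = -22708;  -49805 + 22708 = -27097;  -48131 + 27097 = -21034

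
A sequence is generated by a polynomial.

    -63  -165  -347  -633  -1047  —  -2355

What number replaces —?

Using the first 5 terms:
Δ: -102  -182  -286  -414
Δ²: -80  -104  -128
Δ³: -24  -24
Constant third difference = -24.
Extend forward: -128 − 24 = -152;  -414 − 152 = -566;  -1047 − 566 = -1613

-1613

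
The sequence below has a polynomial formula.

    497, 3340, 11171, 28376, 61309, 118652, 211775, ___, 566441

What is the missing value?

Using the first 7 terms:
Δ: 2843, 7831, 17205, 32933, 57343, 93123
Δ²: 4988, 9374, 15728, 24410, 35780
Δ³: 4386, 6354, 8682, 11370
Δ⁴: 1968, 2328, 2688
Δ⁵: 360, 360
Constant fifth difference = 360.
Extend forward: 2688 + 360 = 3048;  11370 + 3048 = 14418;  35780 + 14418 = 50198;  93123 + 50198 = 143321;  211775 + 143321 = 355096

355096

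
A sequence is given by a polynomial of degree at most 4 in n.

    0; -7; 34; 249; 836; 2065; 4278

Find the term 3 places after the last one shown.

21321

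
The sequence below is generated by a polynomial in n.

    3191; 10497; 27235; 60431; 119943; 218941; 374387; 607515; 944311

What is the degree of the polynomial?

Δ: 7306, 16738, 33196, 59512, 98998, 155446, 233128, 336796
Δ²: 9432, 16458, 26316, 39486, 56448, 77682, 103668
Δ³: 7026, 9858, 13170, 16962, 21234, 25986
Δ⁴: 2832, 3312, 3792, 4272, 4752
Δ⁵: 480, 480, 480, 480
The fifth differences are constant, so the polynomial has degree 5.

5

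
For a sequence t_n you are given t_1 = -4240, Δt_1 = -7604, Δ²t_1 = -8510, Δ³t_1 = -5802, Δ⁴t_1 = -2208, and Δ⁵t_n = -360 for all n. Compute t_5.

Build the table forward from the leading diagonal:
D5: -360  -360  -360  -360  -360
D4: -2208  -2568  -2928  -3288  -3648
D3: -5802  -8010  -10578  -13506  -16794
D2: -8510  -14312  -22322  -32900  -46406
D1: -7604  -16114  -30426  -52748  -85648
t: -4240  -11844  -27958  -58384  -111132

-111132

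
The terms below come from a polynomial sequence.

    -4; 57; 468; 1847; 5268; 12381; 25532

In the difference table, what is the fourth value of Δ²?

Δ: 61, 411, 1379, 3421, 7113, 13151
Δ²: 350, 968, 2042, 3692, 6038
Δ³: 618, 1074, 1650, 2346
Δ⁴: 456, 576, 696
Δ⁵: 120, 120

3692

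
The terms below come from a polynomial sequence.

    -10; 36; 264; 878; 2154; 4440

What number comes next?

8156

46, 228, 614, 1276, 2286
182, 386, 662, 1010
204, 276, 348
72, 72
The fourth differences are constant (72).
348 + 72 = 420;  1010 + 420 = 1430;  2286 + 1430 = 3716;  4440 + 3716 = 8156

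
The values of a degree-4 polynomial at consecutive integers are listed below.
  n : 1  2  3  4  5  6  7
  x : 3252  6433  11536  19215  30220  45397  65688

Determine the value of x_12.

3181  5103  7679  11005  15177  20291
1922  2576  3326  4172  5114
654  750  846  942
96  96  96
Fourth differences constant at 96.
942 + 96 = 1038;  5114 + 1038 = 6152;  20291 + 6152 = 26443;  65688 + 26443 = 92131
1038 + 96 = 1134;  6152 + 1134 = 7286;  26443 + 7286 = 33729;  92131 + 33729 = 125860
1134 + 96 = 1230;  7286 + 1230 = 8516;  33729 + 8516 = 42245;  125860 + 42245 = 168105
1230 + 96 = 1326;  8516 + 1326 = 9842;  42245 + 9842 = 52087;  168105 + 52087 = 220192
1326 + 96 = 1422;  9842 + 1422 = 11264;  52087 + 11264 = 63351;  220192 + 63351 = 283543

283543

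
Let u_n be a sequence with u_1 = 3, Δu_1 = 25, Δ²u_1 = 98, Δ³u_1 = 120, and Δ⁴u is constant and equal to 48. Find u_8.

Build the table forward from the leading diagonal:
D4: 48  48  48  48  48  48  48  48
D3: 120  168  216  264  312  360  408  456
D2: 98  218  386  602  866  1178  1538  1946
D1: 25  123  341  727  1329  2195  3373  4911
u: 3  28  151  492  1219  2548  4743  8116

8116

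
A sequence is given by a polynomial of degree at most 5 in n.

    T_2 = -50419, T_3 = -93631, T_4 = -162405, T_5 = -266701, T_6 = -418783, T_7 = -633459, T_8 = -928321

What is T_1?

D1: -43212, -68774, -104296, -152082, -214676, -294862
D2: -25562, -35522, -47786, -62594, -80186
D3: -9960, -12264, -14808, -17592
D4: -2304, -2544, -2784
D5: -240, -240
The fifth differences are constant at -240.
Work back: -2304 + 240 = -2064;  -9960 + 2064 = -7896;  -25562 + 7896 = -17666;  -43212 + 17666 = -25546;  -50419 + 25546 = -24873

-24873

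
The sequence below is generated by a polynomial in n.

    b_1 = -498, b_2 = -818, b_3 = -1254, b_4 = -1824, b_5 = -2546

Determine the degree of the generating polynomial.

3

Δ: -320, -436, -570, -722
Δ²: -116, -134, -152
Δ³: -18, -18
The third differences are constant, so the polynomial has degree 3.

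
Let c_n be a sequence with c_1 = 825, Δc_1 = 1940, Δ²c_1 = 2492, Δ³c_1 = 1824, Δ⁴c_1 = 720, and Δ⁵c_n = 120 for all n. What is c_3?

7197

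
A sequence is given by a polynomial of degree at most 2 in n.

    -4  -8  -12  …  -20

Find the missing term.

-16

Using the first 3 terms:
D1: -4, -4
Constant first difference = -4.
Extend forward: -12 − 4 = -16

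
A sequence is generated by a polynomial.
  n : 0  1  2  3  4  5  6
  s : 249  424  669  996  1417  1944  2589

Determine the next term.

3364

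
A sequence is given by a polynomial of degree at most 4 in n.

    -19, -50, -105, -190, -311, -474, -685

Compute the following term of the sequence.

-31, -55, -85, -121, -163, -211
-24, -30, -36, -42, -48
-6, -6, -6, -6
The third differences are constant (-6).
-48 − 6 = -54;  -211 − 54 = -265;  -685 − 265 = -950

-950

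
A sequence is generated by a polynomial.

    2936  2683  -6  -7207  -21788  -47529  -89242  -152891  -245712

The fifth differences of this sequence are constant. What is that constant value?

-120

Δ: -253, -2689, -7201, -14581, -25741, -41713, -63649, -92821
Δ²: -2436, -4512, -7380, -11160, -15972, -21936, -29172
Δ³: -2076, -2868, -3780, -4812, -5964, -7236
Δ⁴: -792, -912, -1032, -1152, -1272
Δ⁵: -120, -120, -120, -120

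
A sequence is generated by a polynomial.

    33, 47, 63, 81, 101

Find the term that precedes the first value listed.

21

First differences: 14  16  18  20
Second differences: 2  2  2
The second differences are constant at 2.
Work back: 14 − 2 = 12;  33 − 12 = 21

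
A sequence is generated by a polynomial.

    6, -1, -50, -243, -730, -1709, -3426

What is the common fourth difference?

-48

D1: -7, -49, -193, -487, -979, -1717
D2: -42, -144, -294, -492, -738
D3: -102, -150, -198, -246
D4: -48, -48, -48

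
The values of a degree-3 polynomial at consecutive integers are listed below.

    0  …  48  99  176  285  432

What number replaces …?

Using the last 5 terms:
51, 77, 109, 147
26, 32, 38
6, 6
Constant third difference = 6.
Extend backward: 26 − 6 = 20;  51 − 20 = 31;  48 − 31 = 17

17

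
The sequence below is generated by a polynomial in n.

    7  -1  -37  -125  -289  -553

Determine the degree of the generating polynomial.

3

First differences: -8, -36, -88, -164, -264
Second differences: -28, -52, -76, -100
Third differences: -24, -24, -24
The third differences are constant, so the polynomial has degree 3.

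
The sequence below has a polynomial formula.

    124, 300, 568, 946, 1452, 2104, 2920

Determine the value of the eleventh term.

Δ: 176, 268, 378, 506, 652, 816
Δ²: 92, 110, 128, 146, 164
Δ³: 18, 18, 18, 18
The third differences are constant (18).
164 + 18 = 182;  816 + 182 = 998;  2920 + 998 = 3918
182 + 18 = 200;  998 + 200 = 1198;  3918 + 1198 = 5116
200 + 18 = 218;  1198 + 218 = 1416;  5116 + 1416 = 6532
218 + 18 = 236;  1416 + 236 = 1652;  6532 + 1652 = 8184

8184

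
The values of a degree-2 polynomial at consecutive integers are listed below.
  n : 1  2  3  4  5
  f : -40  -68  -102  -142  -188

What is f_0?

-18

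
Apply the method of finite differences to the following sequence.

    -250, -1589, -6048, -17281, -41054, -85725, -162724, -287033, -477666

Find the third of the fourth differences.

D1: -1339, -4459, -11233, -23773, -44671, -76999, -124309, -190633
D2: -3120, -6774, -12540, -20898, -32328, -47310, -66324
D3: -3654, -5766, -8358, -11430, -14982, -19014
D4: -2112, -2592, -3072, -3552, -4032
D5: -480, -480, -480, -480

-3072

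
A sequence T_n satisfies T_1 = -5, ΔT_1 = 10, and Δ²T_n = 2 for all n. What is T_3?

Build the table forward from the leading diagonal:
Second differences: 2, 2, 2
First differences: 10, 12, 14
T: -5, 5, 17

17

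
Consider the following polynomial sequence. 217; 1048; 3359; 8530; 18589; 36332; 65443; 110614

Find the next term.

Δ: 831, 2311, 5171, 10059, 17743, 29111, 45171
Δ²: 1480, 2860, 4888, 7684, 11368, 16060
Δ³: 1380, 2028, 2796, 3684, 4692
Δ⁴: 648, 768, 888, 1008
Δ⁵: 120, 120, 120
The fifth differences are constant (120).
1008 + 120 = 1128;  4692 + 1128 = 5820;  16060 + 5820 = 21880;  45171 + 21880 = 67051;  110614 + 67051 = 177665

177665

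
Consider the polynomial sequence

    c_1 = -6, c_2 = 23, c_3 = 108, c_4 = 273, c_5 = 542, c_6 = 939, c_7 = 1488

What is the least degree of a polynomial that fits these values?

3

First differences: 29, 85, 165, 269, 397, 549
Second differences: 56, 80, 104, 128, 152
Third differences: 24, 24, 24, 24
The third differences are constant, so the polynomial has degree 3.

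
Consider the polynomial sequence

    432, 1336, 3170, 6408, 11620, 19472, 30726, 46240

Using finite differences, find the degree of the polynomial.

4

D1: 904, 1834, 3238, 5212, 7852, 11254, 15514
D2: 930, 1404, 1974, 2640, 3402, 4260
D3: 474, 570, 666, 762, 858
D4: 96, 96, 96, 96
The fourth differences are constant, so the polynomial has degree 4.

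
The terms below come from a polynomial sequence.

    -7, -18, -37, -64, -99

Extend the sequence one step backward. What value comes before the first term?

-4

D1: -11, -19, -27, -35
D2: -8, -8, -8
The second differences are constant at -8.
Work back: -11 + 8 = -3;  -7 + 3 = -4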